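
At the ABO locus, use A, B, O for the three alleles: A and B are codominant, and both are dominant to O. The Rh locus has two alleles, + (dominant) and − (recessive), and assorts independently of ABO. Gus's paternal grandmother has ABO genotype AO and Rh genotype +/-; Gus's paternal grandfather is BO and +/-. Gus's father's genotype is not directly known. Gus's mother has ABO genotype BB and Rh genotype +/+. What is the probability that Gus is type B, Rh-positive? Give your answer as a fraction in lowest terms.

Gus's father's ABO genotype from AO × BO: 1/4 AB, 1/4 AO, 1/4 BO, 1/4 OO.
Crossing each possibility with the mother BB and summing P(type B): 1/4·1/2 + 1/4·1/2 + 1/4·1 + 1/4·1 = 3/4.
Similarly for Rh via the father's Rh distribution: P(Rh+) = 1.
Independent loci: 3/4 × 1 = 3/4.

3/4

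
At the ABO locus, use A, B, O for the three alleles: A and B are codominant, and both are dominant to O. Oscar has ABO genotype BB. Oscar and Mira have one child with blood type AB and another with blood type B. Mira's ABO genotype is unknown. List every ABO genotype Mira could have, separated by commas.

AB, AO

For each candidate genotype of Mira, check whether crossing it with BB can produce every observed child phenotype.
  AA → possible child types {AB} ✗
  AB → possible child types {B, AB} ✓
  AO → possible child types {B, AB} ✓
  BB → possible child types {B} ✗
  BO → possible child types {B} ✗
  OO → possible child types {B} ✗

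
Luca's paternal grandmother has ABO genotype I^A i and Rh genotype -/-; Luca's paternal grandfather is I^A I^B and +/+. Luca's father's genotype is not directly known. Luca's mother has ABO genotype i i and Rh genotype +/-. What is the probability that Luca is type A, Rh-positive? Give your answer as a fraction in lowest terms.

3/8

Luca's father's ABO genotype from I^A i × I^A I^B: 1/4 I^A I^A, 1/4 I^A I^B, 1/4 I^A i, 1/4 I^B i.
Crossing each possibility with the mother i i and summing P(type A): 1/4·1 + 1/4·1/2 + 1/4·1/2 + 1/4·0 = 1/2.
Similarly for Rh via the father's Rh distribution: P(Rh+) = 3/4.
Independent loci: 1/2 × 3/4 = 3/8.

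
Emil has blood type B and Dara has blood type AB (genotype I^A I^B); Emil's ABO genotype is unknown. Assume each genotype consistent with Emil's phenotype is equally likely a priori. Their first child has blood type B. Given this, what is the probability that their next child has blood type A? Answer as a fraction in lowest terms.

Possible genotypes: Emil ∈ {I^B I^B, I^B i}; Dara ∈ {I^A I^B}.
Weight each parental genotype pair by prior × P(type-B child):
  I^B I^B × I^A I^B: posterior weight 1/2; P(next child type A) = 0.
  I^B i × I^A I^B: posterior weight 1/2; P(next child type A) = 1/4.
Weighted sum = 1/8.

1/8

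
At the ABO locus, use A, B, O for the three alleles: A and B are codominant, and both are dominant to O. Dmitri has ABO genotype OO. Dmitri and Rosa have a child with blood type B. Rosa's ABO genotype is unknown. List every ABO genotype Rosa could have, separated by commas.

For each candidate genotype of Rosa, check whether crossing it with OO can produce every observed child phenotype.
  AA → possible child types {A} ✗
  AB → possible child types {A, B} ✓
  AO → possible child types {O, A} ✗
  BB → possible child types {B} ✓
  BO → possible child types {O, B} ✓
  OO → possible child types {O} ✗

AB, BB, BO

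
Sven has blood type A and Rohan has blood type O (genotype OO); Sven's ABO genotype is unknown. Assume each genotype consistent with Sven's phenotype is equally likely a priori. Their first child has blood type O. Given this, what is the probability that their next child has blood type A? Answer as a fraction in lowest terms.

1/2

Possible genotypes: Sven ∈ {AA, AO}; Rohan ∈ {OO}.
Weight each parental genotype pair by prior × P(type-O child):
  AO × OO: posterior weight 1; P(next child type A) = 1/2.
Weighted sum = 1/2.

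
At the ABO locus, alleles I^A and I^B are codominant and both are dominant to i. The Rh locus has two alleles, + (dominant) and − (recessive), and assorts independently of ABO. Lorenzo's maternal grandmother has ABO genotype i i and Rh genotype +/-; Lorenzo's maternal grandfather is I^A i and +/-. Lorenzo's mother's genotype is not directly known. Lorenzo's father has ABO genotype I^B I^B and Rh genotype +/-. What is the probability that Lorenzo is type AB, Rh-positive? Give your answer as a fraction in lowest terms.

Lorenzo's mother's ABO genotype from i i × I^A i: 1/2 I^A i, 1/2 i i.
Crossing each possibility with the father I^B I^B and summing P(type AB): 1/2·1/2 + 1/2·0 = 1/4.
Similarly for Rh via the mother's Rh distribution: P(Rh+) = 3/4.
Independent loci: 1/4 × 3/4 = 3/16.

3/16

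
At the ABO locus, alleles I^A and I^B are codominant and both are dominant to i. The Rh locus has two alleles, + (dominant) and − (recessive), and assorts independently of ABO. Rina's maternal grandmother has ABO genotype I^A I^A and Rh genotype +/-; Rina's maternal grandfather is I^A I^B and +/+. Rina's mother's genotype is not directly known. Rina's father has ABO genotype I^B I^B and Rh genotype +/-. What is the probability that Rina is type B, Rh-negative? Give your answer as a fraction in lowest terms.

1/32

Rina's mother's ABO genotype from I^A I^A × I^A I^B: 1/2 I^A I^A, 1/2 I^A I^B.
Crossing each possibility with the father I^B I^B and summing P(type B): 1/2·0 + 1/2·1/2 = 1/4.
Similarly for Rh via the mother's Rh distribution: P(Rh-) = 1/8.
Independent loci: 1/4 × 1/8 = 1/32.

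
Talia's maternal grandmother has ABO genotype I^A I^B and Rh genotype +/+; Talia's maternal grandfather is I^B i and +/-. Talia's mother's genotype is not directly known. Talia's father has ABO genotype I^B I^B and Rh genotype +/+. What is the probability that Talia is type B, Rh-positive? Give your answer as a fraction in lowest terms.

Talia's mother's ABO genotype from I^A I^B × I^B i: 1/4 I^A I^B, 1/4 I^A i, 1/4 I^B I^B, 1/4 I^B i.
Crossing each possibility with the father I^B I^B and summing P(type B): 1/4·1/2 + 1/4·1/2 + 1/4·1 + 1/4·1 = 3/4.
Similarly for Rh via the mother's Rh distribution: P(Rh+) = 1.
Independent loci: 3/4 × 1 = 3/4.

3/4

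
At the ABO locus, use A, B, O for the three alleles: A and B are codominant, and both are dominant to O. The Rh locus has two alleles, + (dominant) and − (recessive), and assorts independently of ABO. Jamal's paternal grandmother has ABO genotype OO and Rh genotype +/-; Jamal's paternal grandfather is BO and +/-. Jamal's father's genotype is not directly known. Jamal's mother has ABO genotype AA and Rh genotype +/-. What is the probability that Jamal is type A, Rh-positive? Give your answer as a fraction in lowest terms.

9/16

Jamal's father's ABO genotype from OO × BO: 1/2 BO, 1/2 OO.
Crossing each possibility with the mother AA and summing P(type A): 1/2·1/2 + 1/2·1 = 3/4.
Similarly for Rh via the father's Rh distribution: P(Rh+) = 3/4.
Independent loci: 3/4 × 3/4 = 9/16.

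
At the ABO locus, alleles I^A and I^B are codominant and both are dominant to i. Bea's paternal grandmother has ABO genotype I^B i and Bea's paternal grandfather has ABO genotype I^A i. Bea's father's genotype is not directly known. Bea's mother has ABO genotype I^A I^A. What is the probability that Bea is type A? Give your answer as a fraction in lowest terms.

Bea's father's ABO genotype from I^B i × I^A i: 1/4 I^A I^B, 1/4 I^A i, 1/4 I^B i, 1/4 i i.
Crossing each possibility with the mother I^A I^A and summing P(type A): 1/4·1/2 + 1/4·1 + 1/4·1/2 + 1/4·1 = 3/4.

3/4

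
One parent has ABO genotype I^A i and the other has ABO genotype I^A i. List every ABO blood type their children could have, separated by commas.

O, A

Gametes from I^A i × I^A i give offspring ABO genotypes I^A I^A, I^A i, i i, i.e. phenotypes O, A.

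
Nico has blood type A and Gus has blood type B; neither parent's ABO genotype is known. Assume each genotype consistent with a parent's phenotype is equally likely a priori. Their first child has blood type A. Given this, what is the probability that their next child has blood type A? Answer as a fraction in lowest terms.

5/12

Possible genotypes: Nico ∈ {I^A I^A, I^A i}; Gus ∈ {I^B I^B, I^B i}.
Weight each parental genotype pair by prior × P(type-A child):
  I^A I^A × I^B i: posterior weight 2/3; P(next child type A) = 1/2.
  I^A i × I^B i: posterior weight 1/3; P(next child type A) = 1/4.
Weighted sum = 5/12.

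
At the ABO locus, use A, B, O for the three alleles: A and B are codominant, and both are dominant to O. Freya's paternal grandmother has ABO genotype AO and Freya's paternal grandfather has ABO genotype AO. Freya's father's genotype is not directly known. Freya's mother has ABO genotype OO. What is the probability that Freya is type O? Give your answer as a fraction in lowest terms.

Freya's father's ABO genotype from AO × AO: 1/4 AA, 1/2 AO, 1/4 OO.
Crossing each possibility with the mother OO and summing P(type O): 1/4·0 + 1/2·1/2 + 1/4·1 = 1/2.

1/2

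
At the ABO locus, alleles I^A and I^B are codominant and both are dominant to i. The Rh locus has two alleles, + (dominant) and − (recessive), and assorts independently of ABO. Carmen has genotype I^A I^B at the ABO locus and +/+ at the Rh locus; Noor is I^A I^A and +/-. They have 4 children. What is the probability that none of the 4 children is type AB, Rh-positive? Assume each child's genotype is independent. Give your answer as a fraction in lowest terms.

ABO cross I^A I^B × I^A I^A → 1/2 A, 1/2 AB.
Rh cross +/+ × +/- → 1 Rh+; so P(type AB, Rh-positive) = 1/2 × 1 = 1/2 per child.
P(not type AB, Rh-positive) = 1/2 for one child; (1/2)^4 = 1/16.

1/16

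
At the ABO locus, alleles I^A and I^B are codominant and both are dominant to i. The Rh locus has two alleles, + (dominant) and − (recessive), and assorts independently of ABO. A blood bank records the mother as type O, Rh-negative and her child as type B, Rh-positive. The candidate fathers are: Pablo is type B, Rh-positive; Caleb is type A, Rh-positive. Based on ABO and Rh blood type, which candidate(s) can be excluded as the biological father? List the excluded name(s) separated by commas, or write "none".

A candidate is excluded only if no genotype consistent with his phenotype could produce a type B, Rh-positive child with a type O, Rh-negative mother.
Caleb (type A, Rh+): no genotype consistent with that phenotype can produce a type-B Rh+ child with a type-O mother.

Caleb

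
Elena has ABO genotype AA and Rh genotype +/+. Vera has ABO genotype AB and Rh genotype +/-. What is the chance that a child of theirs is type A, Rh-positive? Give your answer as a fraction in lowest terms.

1/2

ABO cross AA × AB → offspring phenotypes: 1/2 A, 1/2 AB.
Rh cross +/+ × +/- → 1 Rh+.
Independent loci: P(type A, Rh-positive) = 1/2 × 1 = 1/2.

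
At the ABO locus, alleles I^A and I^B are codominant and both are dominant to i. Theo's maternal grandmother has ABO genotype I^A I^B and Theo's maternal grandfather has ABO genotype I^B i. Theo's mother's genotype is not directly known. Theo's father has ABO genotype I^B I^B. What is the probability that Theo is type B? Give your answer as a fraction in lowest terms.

Theo's mother's ABO genotype from I^A I^B × I^B i: 1/4 I^A I^B, 1/4 I^A i, 1/4 I^B I^B, 1/4 I^B i.
Crossing each possibility with the father I^B I^B and summing P(type B): 1/4·1/2 + 1/4·1/2 + 1/4·1 + 1/4·1 = 3/4.

3/4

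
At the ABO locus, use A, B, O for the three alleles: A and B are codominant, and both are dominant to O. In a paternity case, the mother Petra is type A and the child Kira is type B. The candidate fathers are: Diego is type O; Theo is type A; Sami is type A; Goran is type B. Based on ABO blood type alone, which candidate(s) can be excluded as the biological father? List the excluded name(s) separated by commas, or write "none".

Diego, Theo, Sami

A candidate is excluded only if no genotype consistent with his phenotype could produce a type B child with a type A mother.
Diego (type O): no genotype consistent with that phenotype can produce a type-B child with a type-A mother.
Theo (type A): no genotype consistent with that phenotype can produce a type-B child with a type-A mother.
Sami (type A): no genotype consistent with that phenotype can produce a type-B child with a type-A mother.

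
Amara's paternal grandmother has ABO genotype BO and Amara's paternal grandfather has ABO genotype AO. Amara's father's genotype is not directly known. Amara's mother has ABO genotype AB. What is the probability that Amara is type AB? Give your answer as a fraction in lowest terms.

Amara's father's ABO genotype from BO × AO: 1/4 AB, 1/4 AO, 1/4 BO, 1/4 OO.
Crossing each possibility with the mother AB and summing P(type AB): 1/4·1/2 + 1/4·1/4 + 1/4·1/4 + 1/4·0 = 1/4.

1/4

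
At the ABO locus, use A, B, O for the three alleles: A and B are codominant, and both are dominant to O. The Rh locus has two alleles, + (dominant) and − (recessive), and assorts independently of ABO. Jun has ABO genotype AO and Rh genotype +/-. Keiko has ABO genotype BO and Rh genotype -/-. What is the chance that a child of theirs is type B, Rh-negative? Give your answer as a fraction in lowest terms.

1/8

ABO cross AO × BO → offspring phenotypes: 1/4 O, 1/4 A, 1/4 B, 1/4 AB.
Rh cross +/- × -/- → 1/2 Rh+, 1/2 Rh-.
Independent loci: P(type B, Rh-negative) = 1/4 × 1/2 = 1/8.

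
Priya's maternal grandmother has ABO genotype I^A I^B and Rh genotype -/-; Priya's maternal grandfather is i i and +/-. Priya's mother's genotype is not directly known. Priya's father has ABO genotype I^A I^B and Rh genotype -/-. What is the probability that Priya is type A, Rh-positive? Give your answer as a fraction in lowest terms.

3/32

Priya's mother's ABO genotype from I^A I^B × i i: 1/2 I^A i, 1/2 I^B i.
Crossing each possibility with the father I^A I^B and summing P(type A): 1/2·1/2 + 1/2·1/4 = 3/8.
Similarly for Rh via the mother's Rh distribution: P(Rh+) = 1/4.
Independent loci: 3/8 × 1/4 = 3/32.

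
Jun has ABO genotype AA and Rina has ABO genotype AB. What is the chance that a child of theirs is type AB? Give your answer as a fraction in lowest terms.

ABO cross AA × AB → offspring phenotypes: 1/2 A, 1/2 AB.
So P(type AB) = 1/2.

1/2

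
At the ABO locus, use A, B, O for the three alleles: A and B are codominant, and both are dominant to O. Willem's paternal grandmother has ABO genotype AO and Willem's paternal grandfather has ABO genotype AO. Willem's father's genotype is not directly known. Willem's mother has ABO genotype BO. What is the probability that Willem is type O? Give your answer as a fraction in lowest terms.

1/4

Willem's father's ABO genotype from AO × AO: 1/4 AA, 1/2 AO, 1/4 OO.
Crossing each possibility with the mother BO and summing P(type O): 1/4·0 + 1/2·1/4 + 1/4·1/2 = 1/4.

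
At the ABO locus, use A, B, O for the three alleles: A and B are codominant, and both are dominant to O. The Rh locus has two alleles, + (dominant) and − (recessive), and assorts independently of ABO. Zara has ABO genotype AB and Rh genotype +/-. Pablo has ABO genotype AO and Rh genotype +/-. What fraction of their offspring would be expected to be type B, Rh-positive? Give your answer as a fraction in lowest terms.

ABO cross AB × AO → offspring phenotypes: 1/2 A, 1/4 B, 1/4 AB.
Rh cross +/- × +/- → 3/4 Rh+, 1/4 Rh-.
Independent loci: P(type B, Rh-positive) = 1/4 × 3/4 = 3/16.

3/16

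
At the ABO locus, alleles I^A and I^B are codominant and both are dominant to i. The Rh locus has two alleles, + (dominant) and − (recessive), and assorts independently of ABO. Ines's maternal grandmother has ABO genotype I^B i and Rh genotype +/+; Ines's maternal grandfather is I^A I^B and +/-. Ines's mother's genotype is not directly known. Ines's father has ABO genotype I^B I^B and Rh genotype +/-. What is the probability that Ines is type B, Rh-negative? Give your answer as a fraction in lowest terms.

3/32

Ines's mother's ABO genotype from I^B i × I^A I^B: 1/4 I^A I^B, 1/4 I^A i, 1/4 I^B I^B, 1/4 I^B i.
Crossing each possibility with the father I^B I^B and summing P(type B): 1/4·1/2 + 1/4·1/2 + 1/4·1 + 1/4·1 = 3/4.
Similarly for Rh via the mother's Rh distribution: P(Rh-) = 1/8.
Independent loci: 3/4 × 1/8 = 3/32.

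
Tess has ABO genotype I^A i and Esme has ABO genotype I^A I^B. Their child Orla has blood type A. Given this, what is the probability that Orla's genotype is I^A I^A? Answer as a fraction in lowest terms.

Cross I^A i × I^A I^B → 1/4 I^A I^A, 1/4 I^A I^B, 1/4 I^A i, 1/4 I^B i.
Type-A genotypes among offspring: I^A I^A (1/4), I^A i (1/4); total 1/2.
P(I^A I^A | type A) = (1/4) / (1/2) = 1/2.

1/2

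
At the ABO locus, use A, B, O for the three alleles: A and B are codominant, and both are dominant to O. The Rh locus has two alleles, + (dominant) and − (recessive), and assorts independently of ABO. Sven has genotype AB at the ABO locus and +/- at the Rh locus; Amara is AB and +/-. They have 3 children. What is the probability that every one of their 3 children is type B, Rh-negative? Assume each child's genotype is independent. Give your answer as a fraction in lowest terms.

ABO cross AB × AB → 1/4 A, 1/4 B, 1/2 AB.
Rh cross +/- × +/- → 3/4 Rh+, 1/4 Rh-; so P(type B, Rh-negative) = 1/4 × 1/4 = 1/16 per child.
All 3 independent: (1/16)^3 = 1/4096.

1/4096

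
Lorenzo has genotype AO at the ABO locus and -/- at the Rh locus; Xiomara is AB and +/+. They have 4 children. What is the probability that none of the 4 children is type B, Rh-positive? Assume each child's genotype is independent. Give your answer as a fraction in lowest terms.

ABO cross AO × AB → 1/2 A, 1/4 B, 1/4 AB.
Rh cross -/- × +/+ → 1 Rh+; so P(type B, Rh-positive) = 1/4 × 1 = 1/4 per child.
P(not type B, Rh-positive) = 3/4 for one child; (3/4)^4 = 81/256.

81/256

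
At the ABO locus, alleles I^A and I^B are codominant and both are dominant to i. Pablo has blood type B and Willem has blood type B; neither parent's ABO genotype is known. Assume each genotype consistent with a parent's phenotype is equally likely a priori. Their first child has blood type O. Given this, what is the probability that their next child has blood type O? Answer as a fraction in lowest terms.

Possible genotypes: Pablo ∈ {I^B I^B, I^B i}; Willem ∈ {I^B I^B, I^B i}.
Weight each parental genotype pair by prior × P(type-O child):
  I^B i × I^B i: posterior weight 1; P(next child type O) = 1/4.
Weighted sum = 1/4.

1/4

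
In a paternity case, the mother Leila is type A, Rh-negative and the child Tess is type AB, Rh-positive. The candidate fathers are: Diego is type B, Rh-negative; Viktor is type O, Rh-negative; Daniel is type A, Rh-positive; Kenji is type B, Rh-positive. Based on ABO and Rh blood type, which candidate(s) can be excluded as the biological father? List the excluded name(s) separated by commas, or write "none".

A candidate is excluded only if no genotype consistent with his phenotype could produce a type AB, Rh-positive child with a type A, Rh-negative mother.
Diego (type B, Rh-): no genotype consistent with that phenotype can produce a type-AB Rh+ child with a type-A mother.
Viktor (type O, Rh-): no genotype consistent with that phenotype can produce a type-AB Rh+ child with a type-A mother.
Daniel (type A, Rh+): no genotype consistent with that phenotype can produce a type-AB Rh+ child with a type-A mother.

Diego, Viktor, Daniel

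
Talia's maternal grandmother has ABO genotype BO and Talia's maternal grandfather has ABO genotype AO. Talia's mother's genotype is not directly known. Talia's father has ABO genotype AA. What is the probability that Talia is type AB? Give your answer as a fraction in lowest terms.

Talia's mother's ABO genotype from BO × AO: 1/4 AB, 1/4 AO, 1/4 BO, 1/4 OO.
Crossing each possibility with the father AA and summing P(type AB): 1/4·1/2 + 1/4·0 + 1/4·1/2 + 1/4·0 = 1/4.

1/4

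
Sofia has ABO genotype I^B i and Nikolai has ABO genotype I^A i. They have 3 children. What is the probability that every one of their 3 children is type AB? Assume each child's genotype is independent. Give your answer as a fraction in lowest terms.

ABO cross I^B i × I^A i → 1/4 O, 1/4 A, 1/4 B, 1/4 AB.
So P(type AB) = 1/4 per child.
All 3 independent: (1/4)^3 = 1/64.

1/64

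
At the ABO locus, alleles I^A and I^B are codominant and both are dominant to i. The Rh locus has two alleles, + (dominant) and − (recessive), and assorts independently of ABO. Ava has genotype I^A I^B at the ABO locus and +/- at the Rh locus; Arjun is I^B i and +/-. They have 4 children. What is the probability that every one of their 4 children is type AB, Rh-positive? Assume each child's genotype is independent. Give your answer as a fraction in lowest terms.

ABO cross I^A I^B × I^B i → 1/4 A, 1/2 B, 1/4 AB.
Rh cross +/- × +/- → 3/4 Rh+, 1/4 Rh-; so P(type AB, Rh-positive) = 1/4 × 3/4 = 3/16 per child.
All 4 independent: (3/16)^4 = 81/65536.

81/65536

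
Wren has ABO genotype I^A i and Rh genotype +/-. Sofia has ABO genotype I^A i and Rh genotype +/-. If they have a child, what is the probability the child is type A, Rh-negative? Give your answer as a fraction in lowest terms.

3/16

ABO cross I^A i × I^A i → offspring phenotypes: 1/4 O, 3/4 A.
Rh cross +/- × +/- → 3/4 Rh+, 1/4 Rh-.
Independent loci: P(type A, Rh-negative) = 3/4 × 1/4 = 3/16.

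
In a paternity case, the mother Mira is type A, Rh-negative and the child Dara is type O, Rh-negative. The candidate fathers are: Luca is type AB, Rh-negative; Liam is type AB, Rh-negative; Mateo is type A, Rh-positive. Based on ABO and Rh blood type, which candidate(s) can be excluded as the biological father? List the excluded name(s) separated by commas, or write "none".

A candidate is excluded only if no genotype consistent with his phenotype could produce a type O, Rh-negative child with a type A, Rh-negative mother.
Luca (type AB, Rh-): no genotype consistent with that phenotype can produce a type-O Rh- child with a type-A mother.
Liam (type AB, Rh-): no genotype consistent with that phenotype can produce a type-O Rh- child with a type-A mother.

Luca, Liam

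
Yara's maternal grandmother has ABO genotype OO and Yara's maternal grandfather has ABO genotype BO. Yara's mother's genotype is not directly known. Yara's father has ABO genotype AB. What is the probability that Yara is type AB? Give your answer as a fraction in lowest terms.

Yara's mother's ABO genotype from OO × BO: 1/2 BO, 1/2 OO.
Crossing each possibility with the father AB and summing P(type AB): 1/2·1/4 + 1/2·0 = 1/8.

1/8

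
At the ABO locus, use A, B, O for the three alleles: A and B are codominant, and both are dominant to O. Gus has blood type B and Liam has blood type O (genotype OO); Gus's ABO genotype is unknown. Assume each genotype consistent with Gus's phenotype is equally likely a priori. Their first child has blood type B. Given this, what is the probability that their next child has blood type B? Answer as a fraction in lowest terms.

5/6

Possible genotypes: Gus ∈ {BB, BO}; Liam ∈ {OO}.
Weight each parental genotype pair by prior × P(type-B child):
  BB × OO: posterior weight 2/3; P(next child type B) = 1.
  BO × OO: posterior weight 1/3; P(next child type B) = 1/2.
Weighted sum = 5/6.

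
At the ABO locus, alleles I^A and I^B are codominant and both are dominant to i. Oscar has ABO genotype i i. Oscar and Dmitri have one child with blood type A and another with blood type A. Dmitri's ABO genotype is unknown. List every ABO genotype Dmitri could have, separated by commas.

For each candidate genotype of Dmitri, check whether crossing it with i i can produce every observed child phenotype.
  I^A I^A → possible child types {A} ✓
  I^A I^B → possible child types {A, B} ✓
  I^A i → possible child types {O, A} ✓
  I^B I^B → possible child types {B} ✗
  I^B i → possible child types {O, B} ✗
  i i → possible child types {O} ✗

I^A I^A, I^A I^B, I^A i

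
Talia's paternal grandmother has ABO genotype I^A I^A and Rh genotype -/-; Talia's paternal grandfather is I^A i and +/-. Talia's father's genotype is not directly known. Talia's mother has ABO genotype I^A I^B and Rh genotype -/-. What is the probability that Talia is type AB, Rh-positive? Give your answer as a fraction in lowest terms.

3/32

Talia's father's ABO genotype from I^A I^A × I^A i: 1/2 I^A I^A, 1/2 I^A i.
Crossing each possibility with the mother I^A I^B and summing P(type AB): 1/2·1/2 + 1/2·1/4 = 3/8.
Similarly for Rh via the father's Rh distribution: P(Rh+) = 1/4.
Independent loci: 3/8 × 1/4 = 3/32.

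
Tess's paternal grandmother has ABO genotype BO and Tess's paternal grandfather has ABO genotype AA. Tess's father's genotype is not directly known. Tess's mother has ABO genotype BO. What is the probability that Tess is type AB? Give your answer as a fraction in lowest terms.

1/4

Tess's father's ABO genotype from BO × AA: 1/2 AB, 1/2 AO.
Crossing each possibility with the mother BO and summing P(type AB): 1/2·1/4 + 1/2·1/4 = 1/4.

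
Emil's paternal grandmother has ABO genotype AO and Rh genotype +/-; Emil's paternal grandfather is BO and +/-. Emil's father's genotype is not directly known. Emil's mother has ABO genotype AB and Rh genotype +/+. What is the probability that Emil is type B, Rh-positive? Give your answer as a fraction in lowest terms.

Emil's father's ABO genotype from AO × BO: 1/4 AB, 1/4 AO, 1/4 BO, 1/4 OO.
Crossing each possibility with the mother AB and summing P(type B): 1/4·1/4 + 1/4·1/4 + 1/4·1/2 + 1/4·1/2 = 3/8.
Similarly for Rh via the father's Rh distribution: P(Rh+) = 1.
Independent loci: 3/8 × 1 = 3/8.

3/8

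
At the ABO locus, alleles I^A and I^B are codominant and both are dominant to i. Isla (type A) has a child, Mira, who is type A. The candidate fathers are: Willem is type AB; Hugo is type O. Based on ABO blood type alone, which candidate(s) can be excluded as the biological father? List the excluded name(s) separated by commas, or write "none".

A candidate is excluded only if no genotype consistent with his phenotype could produce a type A child with a type A mother.
Every candidate has at least one consistent genotype combination, so none can be excluded.

none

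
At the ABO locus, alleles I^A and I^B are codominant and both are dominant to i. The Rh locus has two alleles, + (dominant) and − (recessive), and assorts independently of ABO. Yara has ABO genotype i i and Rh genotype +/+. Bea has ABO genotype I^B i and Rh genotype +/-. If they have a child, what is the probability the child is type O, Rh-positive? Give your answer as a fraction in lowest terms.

1/2

ABO cross i i × I^B i → offspring phenotypes: 1/2 O, 1/2 B.
Rh cross +/+ × +/- → 1 Rh+.
Independent loci: P(type O, Rh-positive) = 1/2 × 1 = 1/2.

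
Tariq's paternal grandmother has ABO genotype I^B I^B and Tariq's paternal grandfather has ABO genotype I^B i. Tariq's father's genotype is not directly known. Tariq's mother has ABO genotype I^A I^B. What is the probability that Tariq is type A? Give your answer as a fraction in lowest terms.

1/8

Tariq's father's ABO genotype from I^B I^B × I^B i: 1/2 I^B I^B, 1/2 I^B i.
Crossing each possibility with the mother I^A I^B and summing P(type A): 1/2·0 + 1/2·1/4 = 1/8.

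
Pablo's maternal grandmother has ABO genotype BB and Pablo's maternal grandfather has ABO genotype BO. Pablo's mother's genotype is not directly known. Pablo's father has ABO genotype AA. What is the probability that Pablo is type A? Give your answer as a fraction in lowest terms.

Pablo's mother's ABO genotype from BB × BO: 1/2 BB, 1/2 BO.
Crossing each possibility with the father AA and summing P(type A): 1/2·0 + 1/2·1/2 = 1/4.

1/4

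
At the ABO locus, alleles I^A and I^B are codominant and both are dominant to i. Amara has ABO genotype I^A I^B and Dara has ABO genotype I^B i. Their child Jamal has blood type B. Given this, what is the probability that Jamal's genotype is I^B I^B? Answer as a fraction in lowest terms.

Cross I^A I^B × I^B i → 1/4 I^A I^B, 1/4 I^A i, 1/4 I^B I^B, 1/4 I^B i.
Type-B genotypes among offspring: I^B I^B (1/4), I^B i (1/4); total 1/2.
P(I^B I^B | type B) = (1/4) / (1/2) = 1/2.

1/2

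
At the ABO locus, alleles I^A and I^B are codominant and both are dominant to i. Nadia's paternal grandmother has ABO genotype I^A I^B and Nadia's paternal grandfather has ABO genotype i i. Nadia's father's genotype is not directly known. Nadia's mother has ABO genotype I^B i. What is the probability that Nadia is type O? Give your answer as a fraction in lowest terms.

1/4

Nadia's father's ABO genotype from I^A I^B × i i: 1/2 I^A i, 1/2 I^B i.
Crossing each possibility with the mother I^B i and summing P(type O): 1/2·1/4 + 1/2·1/4 = 1/4.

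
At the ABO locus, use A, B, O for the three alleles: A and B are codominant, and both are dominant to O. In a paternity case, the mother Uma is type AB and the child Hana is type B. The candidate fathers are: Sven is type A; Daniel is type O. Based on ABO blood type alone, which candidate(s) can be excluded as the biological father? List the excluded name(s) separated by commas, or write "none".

A candidate is excluded only if no genotype consistent with his phenotype could produce a type B child with a type AB mother.
Every candidate has at least one consistent genotype combination, so none can be excluded.

none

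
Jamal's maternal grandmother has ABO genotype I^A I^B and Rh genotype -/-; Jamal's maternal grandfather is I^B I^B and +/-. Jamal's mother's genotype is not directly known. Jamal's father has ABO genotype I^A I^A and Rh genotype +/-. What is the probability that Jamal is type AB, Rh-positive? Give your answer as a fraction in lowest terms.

15/32

Jamal's mother's ABO genotype from I^A I^B × I^B I^B: 1/2 I^A I^B, 1/2 I^B I^B.
Crossing each possibility with the father I^A I^A and summing P(type AB): 1/2·1/2 + 1/2·1 = 3/4.
Similarly for Rh via the mother's Rh distribution: P(Rh+) = 5/8.
Independent loci: 3/4 × 5/8 = 15/32.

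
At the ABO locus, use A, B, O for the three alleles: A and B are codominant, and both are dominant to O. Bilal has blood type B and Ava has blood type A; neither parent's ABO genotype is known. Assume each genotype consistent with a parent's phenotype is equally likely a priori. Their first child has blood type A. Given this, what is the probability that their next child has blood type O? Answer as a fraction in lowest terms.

1/12

Possible genotypes: Bilal ∈ {BB, BO}; Ava ∈ {AA, AO}.
Weight each parental genotype pair by prior × P(type-A child):
  BO × AA: posterior weight 2/3; P(next child type O) = 0.
  BO × AO: posterior weight 1/3; P(next child type O) = 1/4.
Weighted sum = 1/12.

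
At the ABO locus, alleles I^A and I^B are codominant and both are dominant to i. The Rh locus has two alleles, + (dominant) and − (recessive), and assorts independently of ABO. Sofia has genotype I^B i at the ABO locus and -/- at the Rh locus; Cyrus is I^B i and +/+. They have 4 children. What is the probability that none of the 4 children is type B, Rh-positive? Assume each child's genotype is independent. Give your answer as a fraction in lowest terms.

1/256

ABO cross I^B i × I^B i → 1/4 O, 3/4 B.
Rh cross -/- × +/+ → 1 Rh+; so P(type B, Rh-positive) = 3/4 × 1 = 3/4 per child.
P(not type B, Rh-positive) = 1/4 for one child; (1/4)^4 = 1/256.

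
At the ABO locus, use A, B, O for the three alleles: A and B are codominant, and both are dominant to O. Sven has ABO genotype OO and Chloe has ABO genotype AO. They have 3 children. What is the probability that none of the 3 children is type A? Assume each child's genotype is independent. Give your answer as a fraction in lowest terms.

ABO cross OO × AO → 1/2 O, 1/2 A.
So P(type A) = 1/2 per child.
P(not type A) = 1/2 for one child; (1/2)^3 = 1/8.

1/8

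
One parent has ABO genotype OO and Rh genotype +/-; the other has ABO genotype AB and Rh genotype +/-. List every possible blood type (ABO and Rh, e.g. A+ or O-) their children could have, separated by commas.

Gametes from OO × AB give offspring ABO genotypes AO, BO, i.e. phenotypes A, B.
Rh cross +/- × +/- → phenotypes Rh+, Rh-.
Combining independently: A+, A-, B+, B-.

A+, A-, B+, B-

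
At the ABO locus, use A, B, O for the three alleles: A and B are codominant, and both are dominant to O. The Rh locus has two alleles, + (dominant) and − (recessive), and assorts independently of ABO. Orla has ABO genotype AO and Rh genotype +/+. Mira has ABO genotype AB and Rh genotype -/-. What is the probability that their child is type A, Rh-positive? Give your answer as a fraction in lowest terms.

ABO cross AO × AB → offspring phenotypes: 1/2 A, 1/4 B, 1/4 AB.
Rh cross +/+ × -/- → 1 Rh+.
Independent loci: P(type A, Rh-positive) = 1/2 × 1 = 1/2.

1/2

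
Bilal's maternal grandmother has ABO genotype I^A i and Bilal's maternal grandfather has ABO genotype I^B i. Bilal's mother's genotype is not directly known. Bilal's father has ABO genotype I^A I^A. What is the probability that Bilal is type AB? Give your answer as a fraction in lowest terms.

Bilal's mother's ABO genotype from I^A i × I^B i: 1/4 I^A I^B, 1/4 I^A i, 1/4 I^B i, 1/4 i i.
Crossing each possibility with the father I^A I^A and summing P(type AB): 1/4·1/2 + 1/4·0 + 1/4·1/2 + 1/4·0 = 1/4.

1/4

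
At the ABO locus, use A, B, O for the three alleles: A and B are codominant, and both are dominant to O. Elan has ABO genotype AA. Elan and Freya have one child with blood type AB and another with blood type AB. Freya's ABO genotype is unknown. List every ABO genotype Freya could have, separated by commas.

For each candidate genotype of Freya, check whether crossing it with AA can produce every observed child phenotype.
  AA → possible child types {A} ✗
  AB → possible child types {A, AB} ✓
  AO → possible child types {A} ✗
  BB → possible child types {AB} ✓
  BO → possible child types {A, AB} ✓
  OO → possible child types {A} ✗

AB, BB, BO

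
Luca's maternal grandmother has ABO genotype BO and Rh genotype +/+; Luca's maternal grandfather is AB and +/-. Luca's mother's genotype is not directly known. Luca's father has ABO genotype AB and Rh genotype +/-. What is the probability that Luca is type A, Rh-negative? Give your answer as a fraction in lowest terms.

1/32

Luca's mother's ABO genotype from BO × AB: 1/4 AB, 1/4 AO, 1/4 BB, 1/4 BO.
Crossing each possibility with the father AB and summing P(type A): 1/4·1/4 + 1/4·1/2 + 1/4·0 + 1/4·1/4 = 1/4.
Similarly for Rh via the mother's Rh distribution: P(Rh-) = 1/8.
Independent loci: 1/4 × 1/8 = 1/32.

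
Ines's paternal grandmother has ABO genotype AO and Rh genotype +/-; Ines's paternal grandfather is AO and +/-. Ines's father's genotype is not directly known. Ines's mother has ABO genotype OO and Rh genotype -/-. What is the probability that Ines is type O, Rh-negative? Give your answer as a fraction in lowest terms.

Ines's father's ABO genotype from AO × AO: 1/4 AA, 1/2 AO, 1/4 OO.
Crossing each possibility with the mother OO and summing P(type O): 1/4·0 + 1/2·1/2 + 1/4·1 = 1/2.
Similarly for Rh via the father's Rh distribution: P(Rh-) = 1/2.
Independent loci: 1/2 × 1/2 = 1/4.

1/4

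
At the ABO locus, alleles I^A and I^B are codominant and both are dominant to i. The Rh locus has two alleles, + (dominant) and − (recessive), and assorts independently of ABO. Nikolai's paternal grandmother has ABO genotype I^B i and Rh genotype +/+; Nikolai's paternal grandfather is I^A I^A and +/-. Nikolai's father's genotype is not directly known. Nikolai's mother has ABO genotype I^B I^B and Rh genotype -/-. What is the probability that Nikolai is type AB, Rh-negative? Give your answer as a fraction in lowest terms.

Nikolai's father's ABO genotype from I^B i × I^A I^A: 1/2 I^A I^B, 1/2 I^A i.
Crossing each possibility with the mother I^B I^B and summing P(type AB): 1/2·1/2 + 1/2·1/2 = 1/2.
Similarly for Rh via the father's Rh distribution: P(Rh-) = 1/4.
Independent loci: 1/2 × 1/4 = 1/8.

1/8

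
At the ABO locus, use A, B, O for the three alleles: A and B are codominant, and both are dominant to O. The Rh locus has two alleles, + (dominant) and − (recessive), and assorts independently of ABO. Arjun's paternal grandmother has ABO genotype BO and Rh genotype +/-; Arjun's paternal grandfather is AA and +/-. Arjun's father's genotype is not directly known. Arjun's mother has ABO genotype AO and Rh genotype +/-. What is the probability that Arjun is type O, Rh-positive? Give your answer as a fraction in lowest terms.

Arjun's father's ABO genotype from BO × AA: 1/2 AB, 1/2 AO.
Crossing each possibility with the mother AO and summing P(type O): 1/2·0 + 1/2·1/4 = 1/8.
Similarly for Rh via the father's Rh distribution: P(Rh+) = 3/4.
Independent loci: 1/8 × 3/4 = 3/32.

3/32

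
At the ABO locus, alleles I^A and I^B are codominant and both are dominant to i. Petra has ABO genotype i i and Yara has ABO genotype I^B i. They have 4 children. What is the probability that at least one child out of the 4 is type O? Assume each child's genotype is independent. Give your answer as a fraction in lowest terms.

ABO cross i i × I^B i → 1/2 O, 1/2 B.
So P(type O) = 1/2 per child.
P(none) = (1/2)^4 = 1/16; P(at least one) = 1 − 1/16 = 15/16.

15/16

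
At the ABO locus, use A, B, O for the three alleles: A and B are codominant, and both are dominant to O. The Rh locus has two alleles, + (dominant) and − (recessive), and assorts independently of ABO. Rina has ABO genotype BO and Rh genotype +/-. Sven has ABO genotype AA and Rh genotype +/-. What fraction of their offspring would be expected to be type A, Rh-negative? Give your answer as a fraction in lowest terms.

1/8

ABO cross BO × AA → offspring phenotypes: 1/2 A, 1/2 AB.
Rh cross +/- × +/- → 3/4 Rh+, 1/4 Rh-.
Independent loci: P(type A, Rh-negative) = 1/2 × 1/4 = 1/8.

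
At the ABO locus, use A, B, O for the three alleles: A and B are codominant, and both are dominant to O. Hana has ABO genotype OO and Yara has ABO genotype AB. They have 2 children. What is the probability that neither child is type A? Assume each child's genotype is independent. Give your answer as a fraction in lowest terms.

ABO cross OO × AB → 1/2 A, 1/2 B.
So P(type A) = 1/2 per child.
P(not type A) = 1/2 for one child; (1/2)^2 = 1/4.

1/4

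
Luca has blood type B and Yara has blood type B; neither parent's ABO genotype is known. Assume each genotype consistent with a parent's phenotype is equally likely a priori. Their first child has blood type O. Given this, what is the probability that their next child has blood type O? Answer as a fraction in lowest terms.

1/4

Possible genotypes: Luca ∈ {BB, BO}; Yara ∈ {BB, BO}.
Weight each parental genotype pair by prior × P(type-O child):
  BO × BO: posterior weight 1; P(next child type O) = 1/4.
Weighted sum = 1/4.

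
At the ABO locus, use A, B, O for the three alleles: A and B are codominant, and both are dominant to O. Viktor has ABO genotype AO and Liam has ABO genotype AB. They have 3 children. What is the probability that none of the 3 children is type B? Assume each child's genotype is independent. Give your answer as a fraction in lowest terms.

27/64

ABO cross AO × AB → 1/2 A, 1/4 B, 1/4 AB.
So P(type B) = 1/4 per child.
P(not type B) = 3/4 for one child; (3/4)^3 = 27/64.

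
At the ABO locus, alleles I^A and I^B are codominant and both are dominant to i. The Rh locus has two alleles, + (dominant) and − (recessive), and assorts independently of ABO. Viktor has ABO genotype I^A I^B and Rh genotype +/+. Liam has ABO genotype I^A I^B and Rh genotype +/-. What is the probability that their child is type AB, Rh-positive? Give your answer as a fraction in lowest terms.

ABO cross I^A I^B × I^A I^B → offspring phenotypes: 1/4 A, 1/4 B, 1/2 AB.
Rh cross +/+ × +/- → 1 Rh+.
Independent loci: P(type AB, Rh-positive) = 1/2 × 1 = 1/2.

1/2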